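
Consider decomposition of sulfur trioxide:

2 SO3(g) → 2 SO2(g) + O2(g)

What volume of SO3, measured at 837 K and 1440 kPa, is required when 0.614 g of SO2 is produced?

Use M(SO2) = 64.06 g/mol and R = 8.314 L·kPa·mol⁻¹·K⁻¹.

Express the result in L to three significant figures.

n(SO2) = 0.6140 / 64.06 = 0.009585 mol
n(SO3) = (2/2) × 0.009585 = 0.009585 mol
V = nRT/P = 0.009585 × 8.314 × 837 / 1440 = 0.04632 L

0.0463 L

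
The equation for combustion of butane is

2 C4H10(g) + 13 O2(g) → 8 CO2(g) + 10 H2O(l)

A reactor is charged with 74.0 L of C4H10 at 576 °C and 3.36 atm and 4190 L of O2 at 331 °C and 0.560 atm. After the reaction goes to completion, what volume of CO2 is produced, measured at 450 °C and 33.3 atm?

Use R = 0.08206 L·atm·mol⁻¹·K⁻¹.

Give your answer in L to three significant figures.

n(C4H10) = PV/RT = (3.36 × 74.0) / (0.08206 × 849.15) = 3.568 mol
n(O2) = PV/RT = (0.560 × 4190) / (0.08206 × 604.15) = 47.33 mol
For 3.568 mol C4H10, stoichiometry requires (13/2) × 3.568 = 23.19 mol O2; 47.33 mol is available, so C4H10 is limiting.
n(CO2) = (8/2) × 3.568 = 14.27 mol
V(CO2) = nRT/P = 14.27 × 0.08206 × 723.15 / 33.3 = 25.43 L

25.4 L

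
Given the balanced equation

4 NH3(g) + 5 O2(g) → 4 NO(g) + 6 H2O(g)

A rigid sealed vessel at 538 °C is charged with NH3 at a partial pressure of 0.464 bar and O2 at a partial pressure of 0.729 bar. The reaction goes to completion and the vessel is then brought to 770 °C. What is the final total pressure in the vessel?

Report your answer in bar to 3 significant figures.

With V and T fixed, P_i ∝ n_i, so the mole ratios apply directly to partial pressures at 538 °C.
P(O2) required for 0.464 bar of NH3 = (5/4) × 0.464 = 0.5800 bar; available 0.729 bar, so NH3 is limiting.
P(O2) remaining = 0.729 − (5/4) × 0.464 = 0.1490 bar
P(gaseous products) = (4+6)/4 × 0.464 = 1.160 bar
P_total at 538 °C = 0.1490 + 1.160 = 1.309 bar
Scaling to 770 °C: P = 1.309 × 1043.15/811.15 = 1.683 bar

1.68 bar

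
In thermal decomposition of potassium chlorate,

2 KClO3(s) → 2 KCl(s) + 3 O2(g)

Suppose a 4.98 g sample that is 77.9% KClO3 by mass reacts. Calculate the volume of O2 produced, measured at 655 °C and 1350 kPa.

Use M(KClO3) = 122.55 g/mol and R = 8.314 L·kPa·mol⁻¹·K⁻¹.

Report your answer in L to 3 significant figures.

0.271 L

mass of KClO3 = 4.98 × 77.9/100 = 3.879 g
n(KClO3) = 3.879 / 122.55 = 0.03165 mol
n(O2) = (3/2) × 0.03165 = 0.04747 mol
V = nRT/P = 0.04747 × 8.314 × 928.15 / 1350 = 0.2713 L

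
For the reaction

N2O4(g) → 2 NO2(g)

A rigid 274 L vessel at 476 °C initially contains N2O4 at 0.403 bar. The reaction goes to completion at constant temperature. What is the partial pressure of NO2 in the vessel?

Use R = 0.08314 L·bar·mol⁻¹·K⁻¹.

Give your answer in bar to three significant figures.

0.806 bar

n(N2O4)₀ = PV/RT = (0.403 × 274) / (0.08314 × 749.15) = 1.773 mol
n(NO2) = (2/1) × 1.773 = 3.546 mol
P(NO2) = nRT/V = 3.546 × 0.08314 × 749.15 / 274 = 0.8061 bar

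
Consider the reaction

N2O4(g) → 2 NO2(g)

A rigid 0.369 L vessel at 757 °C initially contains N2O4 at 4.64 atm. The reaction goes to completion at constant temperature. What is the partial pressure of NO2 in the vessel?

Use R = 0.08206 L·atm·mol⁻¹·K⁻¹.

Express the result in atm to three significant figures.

n(N2O4)₀ = PV/RT = (4.64 × 0.369) / (0.08206 × 1030.15) = 0.02025 mol
n(NO2) = (2/1) × 0.02025 = 0.04050 mol
P(NO2) = nRT/V = 0.04050 × 0.08206 × 1030.15 / 0.369 = 9.278 atm

9.28 atm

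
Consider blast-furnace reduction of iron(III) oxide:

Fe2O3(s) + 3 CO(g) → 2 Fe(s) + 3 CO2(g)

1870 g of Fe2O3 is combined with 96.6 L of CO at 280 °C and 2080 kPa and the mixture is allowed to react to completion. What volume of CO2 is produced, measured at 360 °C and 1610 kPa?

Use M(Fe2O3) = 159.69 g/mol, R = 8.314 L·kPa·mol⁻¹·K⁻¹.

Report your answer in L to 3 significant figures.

n(Fe2O3) = 1870 / 159.69 = 11.71 mol
n(CO) = PV/RT = (2080 × 96.6) / (8.314 × 553.15) = 43.69 mol
For 11.71 mol Fe2O3, stoichiometry requires (3/1) × 11.71 = 35.13 mol CO; 43.69 mol is available, so Fe2O3 is limiting.
n(CO2) = (3/1) × 11.71 = 35.13 mol
V(CO2) = nRT/P = 35.13 × 8.314 × 633.15 / 1610 = 114.9 L

115 L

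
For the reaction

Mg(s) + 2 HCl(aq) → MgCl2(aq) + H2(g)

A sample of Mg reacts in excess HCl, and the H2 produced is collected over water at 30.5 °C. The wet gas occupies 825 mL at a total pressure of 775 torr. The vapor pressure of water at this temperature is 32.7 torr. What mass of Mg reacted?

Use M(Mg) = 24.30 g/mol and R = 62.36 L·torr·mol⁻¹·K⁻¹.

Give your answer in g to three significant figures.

0.786 g

P(H2) = 775 − 32.7 = 742.3 torr
n(H2) = PV/RT = (742.3 × 0.8250) / (62.36 × 303.65) = 0.03234 mol
n(Mg) = (1/1) × 0.03234 = 0.03234 mol
m(Mg) = 0.03234 × 24.30 = 0.7859 g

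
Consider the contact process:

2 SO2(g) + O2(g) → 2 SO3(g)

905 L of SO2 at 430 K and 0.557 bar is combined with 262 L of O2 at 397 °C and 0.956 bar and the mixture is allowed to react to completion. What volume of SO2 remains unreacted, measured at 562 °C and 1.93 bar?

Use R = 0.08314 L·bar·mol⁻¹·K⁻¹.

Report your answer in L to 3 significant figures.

n(SO2) = PV/RT = (0.557 × 905) / (0.08314 × 430) = 14.10 mol
n(O2) = PV/RT = (0.956 × 262) / (0.08314 × 670.15) = 4.495 mol
For 14.10 mol SO2, stoichiometry requires (1/2) × 14.10 = 7.050 mol O2; 4.495 mol is available, so O2 is limiting.
n(SO2) consumed = (2/1) × 4.495 = 8.990 mol; remaining = 14.10 − 8.990 = 5.110 mol
V(SO2) = nRT/P = 5.110 × 0.08314 × 835.15 / 1.93 = 183.8 L

184 L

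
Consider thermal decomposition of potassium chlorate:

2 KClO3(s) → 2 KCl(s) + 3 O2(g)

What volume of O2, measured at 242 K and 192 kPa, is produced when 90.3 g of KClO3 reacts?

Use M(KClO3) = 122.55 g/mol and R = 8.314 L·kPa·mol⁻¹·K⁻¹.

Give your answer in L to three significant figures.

11.6 L

n(KClO3) = 90.30 / 122.55 = 0.7368 mol
n(O2) = (3/2) × 0.7368 = 1.105 mol
V = nRT/P = 1.105 × 8.314 × 242 / 192 = 11.58 L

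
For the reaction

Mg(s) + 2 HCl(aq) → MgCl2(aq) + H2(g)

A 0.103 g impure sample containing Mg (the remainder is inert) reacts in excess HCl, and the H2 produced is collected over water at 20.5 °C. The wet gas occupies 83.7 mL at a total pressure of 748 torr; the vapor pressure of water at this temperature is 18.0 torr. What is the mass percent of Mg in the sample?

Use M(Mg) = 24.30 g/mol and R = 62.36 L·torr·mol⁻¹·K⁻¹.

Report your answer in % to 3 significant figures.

P(H2) = 748 − 18.0 = 730.0 torr
n(H2) = PV/RT = (730.0 × 0.08370) / (62.36 × 293.65) = 0.003337 mol
n(Mg) = (1/1) × 0.003337 = 0.003337 mol
m(Mg) = 0.003337 × 24.30 = 0.08109 g
%Mg = 0.08109 / 0.103 × 100 = 78.73%

78.7 %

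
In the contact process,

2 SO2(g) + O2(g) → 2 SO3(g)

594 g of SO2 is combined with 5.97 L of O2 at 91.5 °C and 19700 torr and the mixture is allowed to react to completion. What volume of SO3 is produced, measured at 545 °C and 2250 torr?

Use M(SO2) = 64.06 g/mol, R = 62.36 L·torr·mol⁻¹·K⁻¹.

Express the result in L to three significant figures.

210 L

n(SO2) = 594 / 64.06 = 9.273 mol
n(O2) = PV/RT = (19700 × 5.97) / (62.36 × 364.65) = 5.172 mol
For 9.273 mol SO2, stoichiometry requires (1/2) × 9.273 = 4.636 mol O2; 5.172 mol is available, so SO2 is limiting.
n(SO3) = (2/2) × 9.273 = 9.273 mol
V(SO3) = nRT/P = 9.273 × 62.36 × 818.15 / 2250 = 210.3 L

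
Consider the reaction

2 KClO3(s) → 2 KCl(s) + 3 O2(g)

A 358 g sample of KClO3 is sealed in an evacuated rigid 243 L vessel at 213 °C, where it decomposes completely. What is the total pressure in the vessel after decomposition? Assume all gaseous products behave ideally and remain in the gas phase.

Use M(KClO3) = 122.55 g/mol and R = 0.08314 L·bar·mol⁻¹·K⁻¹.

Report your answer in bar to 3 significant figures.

n(KClO3) = 358 / 122.55 = 2.921 mol
n(gas produced) = (3/2) × 2.921 = 4.381 mol
P = nRT/V = 4.381 × 0.08314 × 486.15 / 243 = 0.7287 bar

0.729 bar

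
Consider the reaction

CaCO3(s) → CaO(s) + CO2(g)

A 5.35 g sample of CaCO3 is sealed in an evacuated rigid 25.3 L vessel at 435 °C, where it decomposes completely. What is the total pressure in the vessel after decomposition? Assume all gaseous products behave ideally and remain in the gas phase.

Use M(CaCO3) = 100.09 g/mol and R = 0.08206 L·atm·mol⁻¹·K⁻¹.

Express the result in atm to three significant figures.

0.123 atm

n(CaCO3) = 5.35 / 100.09 = 0.05345 mol
n(gas produced) = (1/1) × 0.05345 = 0.05345 mol
P = nRT/V = 0.05345 × 0.08206 × 708.15 / 25.3 = 0.1228 atm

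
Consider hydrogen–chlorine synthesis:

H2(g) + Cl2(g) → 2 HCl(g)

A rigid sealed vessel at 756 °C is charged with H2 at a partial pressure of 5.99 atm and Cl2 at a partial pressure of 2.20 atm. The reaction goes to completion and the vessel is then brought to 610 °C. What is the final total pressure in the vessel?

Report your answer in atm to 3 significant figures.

At constant V, partial pressures at 756 °C are proportional to moles, so apply stoichiometry directly to pressures.
P(Cl2) required for 5.99 atm of H2 = (1/1) × 5.99 = 5.990 atm; available 2.20 atm, so Cl2 is limiting.
P(H2) remaining = 5.99 − (1/1) × 2.20 = 3.790 atm
P(gaseous products) = (2)/1 × 2.20 = 4.400 atm
P_total at 756 °C = 3.790 + 4.400 = 8.190 atm
Scaling to 610 °C: P = 8.190 × 883.15/1029.15 = 7.028 atm

7.03 atm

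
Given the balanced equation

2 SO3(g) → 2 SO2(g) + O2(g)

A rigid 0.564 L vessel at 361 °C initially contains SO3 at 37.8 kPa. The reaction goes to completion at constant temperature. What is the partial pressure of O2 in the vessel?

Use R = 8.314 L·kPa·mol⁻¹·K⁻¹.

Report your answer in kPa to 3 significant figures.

n(SO3)₀ = PV/RT = (37.8 × 0.564) / (8.314 × 634.15) = 0.004044 mol
n(O2) = (1/2) × 0.004044 = 0.002022 mol
P(O2) = nRT/V = 0.002022 × 8.314 × 634.15 / 0.564 = 18.90 kPa

18.9 kPa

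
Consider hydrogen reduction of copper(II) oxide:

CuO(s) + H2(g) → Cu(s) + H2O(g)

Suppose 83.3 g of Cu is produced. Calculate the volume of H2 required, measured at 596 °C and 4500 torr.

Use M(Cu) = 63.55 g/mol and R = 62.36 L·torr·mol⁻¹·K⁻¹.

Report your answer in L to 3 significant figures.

n(Cu) = 83.30 / 63.55 = 1.311 mol
n(H2) = (1/1) × 1.311 = 1.311 mol
V = nRT/P = 1.311 × 62.36 × 869.15 / 4500 = 15.79 L

15.8 L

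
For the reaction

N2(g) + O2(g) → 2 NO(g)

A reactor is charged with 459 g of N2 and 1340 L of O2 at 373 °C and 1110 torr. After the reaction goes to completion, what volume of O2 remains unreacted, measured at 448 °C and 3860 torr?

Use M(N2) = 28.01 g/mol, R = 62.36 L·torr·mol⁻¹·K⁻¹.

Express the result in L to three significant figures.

239 L

n(N2) = 459 / 28.01 = 16.39 mol
n(O2) = PV/RT = (1110 × 1340) / (62.36 × 646.15) = 36.91 mol
For 16.39 mol N2, stoichiometry requires (1/1) × 16.39 = 16.39 mol O2; 36.91 mol is available, so N2 is limiting.
n(O2) consumed = (1/1) × 16.39 = 16.39 mol; remaining = 36.91 − 16.39 = 20.52 mol
V(O2) = nRT/P = 20.52 × 62.36 × 721.15 / 3860 = 239.1 L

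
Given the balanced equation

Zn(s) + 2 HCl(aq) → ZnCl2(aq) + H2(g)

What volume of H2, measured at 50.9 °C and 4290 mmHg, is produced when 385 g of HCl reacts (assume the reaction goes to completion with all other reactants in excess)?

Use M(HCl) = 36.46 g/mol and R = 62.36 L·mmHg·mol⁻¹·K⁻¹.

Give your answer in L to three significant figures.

24.9 L

n(HCl) = 385.0 / 36.46 = 10.56 mol
n(H2) = (1/2) × 10.56 = 5.280 mol
V = nRT/P = 5.280 × 62.36 × 324.05 / 4290 = 24.87 L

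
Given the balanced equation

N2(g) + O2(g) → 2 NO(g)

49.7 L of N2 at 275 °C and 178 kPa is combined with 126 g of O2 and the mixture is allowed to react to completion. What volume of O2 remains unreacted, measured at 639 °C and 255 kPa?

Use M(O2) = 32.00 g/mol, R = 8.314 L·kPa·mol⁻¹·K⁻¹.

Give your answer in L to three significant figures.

n(N2) = PV/RT = (178 × 49.7) / (8.314 × 548.15) = 1.941 mol
n(O2) = 126 / 32.00 = 3.938 mol
For 1.941 mol N2, stoichiometry requires (1/1) × 1.941 = 1.941 mol O2; 3.938 mol is available, so N2 is limiting.
n(O2) consumed = (1/1) × 1.941 = 1.941 mol; remaining = 3.938 − 1.941 = 1.997 mol
V(O2) = nRT/P = 1.997 × 8.314 × 912.15 / 255 = 59.39 L

59.4 L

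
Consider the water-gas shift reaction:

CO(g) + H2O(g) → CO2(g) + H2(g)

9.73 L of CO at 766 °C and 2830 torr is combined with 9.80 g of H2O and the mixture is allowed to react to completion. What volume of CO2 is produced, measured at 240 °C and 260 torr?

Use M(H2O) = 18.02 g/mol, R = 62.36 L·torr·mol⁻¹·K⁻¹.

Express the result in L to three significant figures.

52.3 L

n(CO) = PV/RT = (2830 × 9.73) / (62.36 × 1039.15) = 0.4249 mol
n(H2O) = 9.80 / 18.02 = 0.5438 mol
For 0.4249 mol CO, stoichiometry requires (1/1) × 0.4249 = 0.4249 mol H2O; 0.5438 mol is available, so CO is limiting.
n(CO2) = (1/1) × 0.4249 = 0.4249 mol
V(CO2) = nRT/P = 0.4249 × 62.36 × 513.15 / 260 = 52.30 L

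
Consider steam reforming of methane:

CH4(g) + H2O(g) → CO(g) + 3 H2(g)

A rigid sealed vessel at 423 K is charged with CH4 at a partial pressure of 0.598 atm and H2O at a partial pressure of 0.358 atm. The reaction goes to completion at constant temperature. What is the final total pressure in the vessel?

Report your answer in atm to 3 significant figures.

At constant V, partial pressures at 423 K are proportional to moles, so apply stoichiometry directly to pressures.
P(H2O) required for 0.598 atm of CH4 = (1/1) × 0.598 = 0.5980 atm; available 0.358 atm, so H2O is limiting.
P(CH4) remaining = 0.598 − (1/1) × 0.358 = 0.2400 atm
P(gaseous products) = (1+3)/1 × 0.358 = 1.432 atm
P_total at 423 K = 0.2400 + 1.432 = 1.672 atm

1.67 atm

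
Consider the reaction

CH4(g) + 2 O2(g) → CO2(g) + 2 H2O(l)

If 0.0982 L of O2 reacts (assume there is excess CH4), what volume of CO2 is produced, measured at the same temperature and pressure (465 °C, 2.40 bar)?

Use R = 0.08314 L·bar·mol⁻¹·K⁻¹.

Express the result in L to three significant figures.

At constant T and P, gas volumes are in the mole ratio: V(CO2) = (1/2) × 0.0982 = 0.04910 L

0.0491 L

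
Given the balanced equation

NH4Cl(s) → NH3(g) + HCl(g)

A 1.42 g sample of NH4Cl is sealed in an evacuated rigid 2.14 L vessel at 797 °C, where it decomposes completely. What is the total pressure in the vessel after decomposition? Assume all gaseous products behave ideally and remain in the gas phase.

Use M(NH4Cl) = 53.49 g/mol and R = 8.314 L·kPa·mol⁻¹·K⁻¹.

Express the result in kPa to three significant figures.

n(NH4Cl) = 1.42 / 53.49 = 0.02655 mol
n(gas produced) = (2/1) × 0.02655 = 0.05310 mol
P = nRT/V = 0.05310 × 8.314 × 1070.15 / 2.14 = 220.8 kPa

221 kPa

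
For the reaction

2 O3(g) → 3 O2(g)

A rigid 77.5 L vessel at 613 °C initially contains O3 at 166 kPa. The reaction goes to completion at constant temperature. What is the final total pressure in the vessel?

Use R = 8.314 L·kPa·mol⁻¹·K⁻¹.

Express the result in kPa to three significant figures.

249 kPa

At constant T and V, P ∝ n(gas): 2 mol gas → 3 mol gas.
P_final = (3/2) × 166 = 249.0 kPa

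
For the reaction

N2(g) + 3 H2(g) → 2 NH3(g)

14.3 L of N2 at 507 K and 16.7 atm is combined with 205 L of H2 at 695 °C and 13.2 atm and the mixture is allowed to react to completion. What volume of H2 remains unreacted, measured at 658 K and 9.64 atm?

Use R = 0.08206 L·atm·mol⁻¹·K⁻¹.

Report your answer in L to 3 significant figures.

94.3 L

n(N2) = PV/RT = (16.7 × 14.3) / (0.08206 × 507) = 5.740 mol
n(H2) = PV/RT = (13.2 × 205) / (0.08206 × 968.15) = 34.06 mol
For 5.740 mol N2, stoichiometry requires (3/1) × 5.740 = 17.22 mol H2; 34.06 mol is available, so N2 is limiting.
n(H2) consumed = (3/1) × 5.740 = 17.22 mol; remaining = 34.06 − 17.22 = 16.84 mol
V(H2) = nRT/P = 16.84 × 0.08206 × 658 / 9.64 = 94.32 L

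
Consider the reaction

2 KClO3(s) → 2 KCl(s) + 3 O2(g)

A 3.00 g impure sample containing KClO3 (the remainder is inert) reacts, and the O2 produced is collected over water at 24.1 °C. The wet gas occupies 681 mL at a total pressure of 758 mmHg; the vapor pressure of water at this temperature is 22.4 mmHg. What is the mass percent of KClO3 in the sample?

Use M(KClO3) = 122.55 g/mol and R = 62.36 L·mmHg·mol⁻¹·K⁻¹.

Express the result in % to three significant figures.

P(O2) = 758 − 22.4 = 735.6 mmHg
n(O2) = PV/RT = (735.6 × 0.6810) / (62.36 × 297.25) = 0.02702 mol
n(KClO3) = (2/3) × 0.02702 = 0.01801 mol
m(KClO3) = 0.01801 × 122.55 = 2.207 g
%KClO3 = 2.207 / 3.00 × 100 = 73.57%

73.6 %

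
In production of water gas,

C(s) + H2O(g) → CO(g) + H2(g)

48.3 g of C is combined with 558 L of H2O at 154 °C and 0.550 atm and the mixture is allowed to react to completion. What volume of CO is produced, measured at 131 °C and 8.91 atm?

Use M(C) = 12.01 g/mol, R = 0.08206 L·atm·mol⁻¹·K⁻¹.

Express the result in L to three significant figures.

n(C) = 48.3 / 12.01 = 4.022 mol
n(H2O) = PV/RT = (0.550 × 558) / (0.08206 × 427.15) = 8.756 mol
For 4.022 mol C, stoichiometry requires (1/1) × 4.022 = 4.022 mol H2O; 8.756 mol is available, so C is limiting.
n(CO) = (1/1) × 4.022 = 4.022 mol
V(CO) = nRT/P = 4.022 × 0.08206 × 404.15 / 8.91 = 14.97 L

15.0 L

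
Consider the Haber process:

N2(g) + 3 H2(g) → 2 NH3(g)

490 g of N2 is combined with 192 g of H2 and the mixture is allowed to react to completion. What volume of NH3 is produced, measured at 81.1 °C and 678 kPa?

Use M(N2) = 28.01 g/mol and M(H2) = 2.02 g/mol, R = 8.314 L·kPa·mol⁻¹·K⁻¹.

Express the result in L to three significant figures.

152 L

n(N2) = 490 / 28.01 = 17.49 mol
n(H2) = 192 / 2.02 = 95.05 mol
For 17.49 mol N2, stoichiometry requires (3/1) × 17.49 = 52.47 mol H2; 95.05 mol is available, so N2 is limiting.
n(NH3) = (2/1) × 17.49 = 34.98 mol
V(NH3) = nRT/P = 34.98 × 8.314 × 354.25 / 678 = 152.0 L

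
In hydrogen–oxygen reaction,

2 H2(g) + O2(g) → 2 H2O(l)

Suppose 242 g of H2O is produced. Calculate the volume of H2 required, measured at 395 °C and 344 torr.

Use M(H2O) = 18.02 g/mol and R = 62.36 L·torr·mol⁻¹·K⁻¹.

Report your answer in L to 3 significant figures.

1630 L

n(H2O) = 242.0 / 18.02 = 13.43 mol
n(H2) = (2/2) × 13.43 = 13.43 mol
V = nRT/P = 13.43 × 62.36 × 668.15 / 344 = 1627 L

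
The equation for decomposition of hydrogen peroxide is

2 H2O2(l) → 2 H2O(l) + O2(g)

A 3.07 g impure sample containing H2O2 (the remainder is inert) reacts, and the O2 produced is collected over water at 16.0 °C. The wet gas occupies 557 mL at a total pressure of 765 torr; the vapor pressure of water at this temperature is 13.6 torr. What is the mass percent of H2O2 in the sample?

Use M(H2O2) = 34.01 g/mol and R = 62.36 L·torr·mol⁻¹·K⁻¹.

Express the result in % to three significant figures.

P(O2) = 765 − 13.6 = 751.4 torr
n(O2) = PV/RT = (751.4 × 0.5570) / (62.36 × 289.15) = 0.02321 mol
n(H2O2) = (2/1) × 0.02321 = 0.04642 mol
m(H2O2) = 0.04642 × 34.01 = 1.579 g
%H2O2 = 1.579 / 3.07 × 100 = 51.43%

51.4 %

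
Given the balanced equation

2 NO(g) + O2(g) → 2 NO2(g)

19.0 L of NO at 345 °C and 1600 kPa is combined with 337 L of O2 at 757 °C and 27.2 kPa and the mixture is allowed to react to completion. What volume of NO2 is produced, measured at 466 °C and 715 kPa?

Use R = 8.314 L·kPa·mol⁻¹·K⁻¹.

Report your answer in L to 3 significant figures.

18.4 L

n(NO) = PV/RT = (1600 × 19.0) / (8.314 × 618.15) = 5.915 mol
n(O2) = PV/RT = (27.2 × 337) / (8.314 × 1030.15) = 1.070 mol
For 5.915 mol NO, stoichiometry requires (1/2) × 5.915 = 2.958 mol O2; 1.070 mol is available, so O2 is limiting.
n(NO2) = (2/1) × 1.070 = 2.140 mol
V(NO2) = nRT/P = 2.140 × 8.314 × 739.15 / 715 = 18.39 L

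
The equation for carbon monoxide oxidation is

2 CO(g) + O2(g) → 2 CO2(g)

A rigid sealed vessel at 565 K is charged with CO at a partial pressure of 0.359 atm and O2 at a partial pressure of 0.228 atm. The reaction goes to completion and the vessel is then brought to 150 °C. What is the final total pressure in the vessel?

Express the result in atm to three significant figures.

0.305 atm

At constant V, partial pressures at 565 K are proportional to moles, so apply stoichiometry directly to pressures.
P(O2) required for 0.359 atm of CO = (1/2) × 0.359 = 0.1795 atm; available 0.228 atm, so CO is limiting.
P(O2) remaining = 0.228 − (1/2) × 0.359 = 0.04850 atm
P(gaseous products) = (2)/2 × 0.359 = 0.3590 atm
P_total at 565 K = 0.04850 + 0.3590 = 0.4075 atm
Scaling to 150 °C: P = 0.4075 × 423.15/565 = 0.3052 atm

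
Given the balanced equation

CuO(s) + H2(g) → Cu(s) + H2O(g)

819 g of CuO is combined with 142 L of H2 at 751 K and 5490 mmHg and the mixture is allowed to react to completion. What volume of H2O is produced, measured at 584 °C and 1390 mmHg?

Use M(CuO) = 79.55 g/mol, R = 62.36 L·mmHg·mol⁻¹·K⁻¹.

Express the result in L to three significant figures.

396 L

n(CuO) = 819 / 79.55 = 10.30 mol
n(H2) = PV/RT = (5490 × 142) / (62.36 × 751) = 16.65 mol
For 10.30 mol CuO, stoichiometry requires (1/1) × 10.30 = 10.30 mol H2; 16.65 mol is available, so CuO is limiting.
n(H2O) = (1/1) × 10.30 = 10.30 mol
V(H2O) = nRT/P = 10.30 × 62.36 × 857.15 / 1390 = 396.1 L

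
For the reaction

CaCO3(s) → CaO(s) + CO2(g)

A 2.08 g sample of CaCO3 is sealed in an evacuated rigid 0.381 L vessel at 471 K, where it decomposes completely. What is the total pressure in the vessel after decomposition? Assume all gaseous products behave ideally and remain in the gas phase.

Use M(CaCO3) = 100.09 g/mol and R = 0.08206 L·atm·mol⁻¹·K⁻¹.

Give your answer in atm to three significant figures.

n(CaCO3) = 2.08 / 100.09 = 0.02078 mol
n(gas produced) = (1/1) × 0.02078 = 0.02078 mol
P = nRT/V = 0.02078 × 0.08206 × 471 / 0.381 = 2.108 atm

2.11 atm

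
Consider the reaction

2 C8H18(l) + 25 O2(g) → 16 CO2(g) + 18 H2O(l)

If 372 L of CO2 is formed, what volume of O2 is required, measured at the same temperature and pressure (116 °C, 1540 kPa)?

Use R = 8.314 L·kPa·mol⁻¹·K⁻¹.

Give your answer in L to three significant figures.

At constant T and P, gas volumes are in the mole ratio: V(O2) = (25/16) × 372 = 581.2 L

581 L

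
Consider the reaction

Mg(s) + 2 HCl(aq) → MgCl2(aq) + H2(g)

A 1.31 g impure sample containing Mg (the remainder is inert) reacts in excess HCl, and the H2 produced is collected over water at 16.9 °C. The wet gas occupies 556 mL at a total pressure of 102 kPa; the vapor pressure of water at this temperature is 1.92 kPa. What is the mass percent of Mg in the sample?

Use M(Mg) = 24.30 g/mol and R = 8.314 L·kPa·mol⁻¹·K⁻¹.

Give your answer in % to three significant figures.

P(H2) = 102 − 1.92 = 100.1 kPa
n(H2) = PV/RT = (100.1 × 0.5560) / (8.314 × 290.05) = 0.02308 mol
n(Mg) = (1/1) × 0.02308 = 0.02308 mol
m(Mg) = 0.02308 × 24.30 = 0.5608 g
%Mg = 0.5608 / 1.31 × 100 = 42.81%

42.8 %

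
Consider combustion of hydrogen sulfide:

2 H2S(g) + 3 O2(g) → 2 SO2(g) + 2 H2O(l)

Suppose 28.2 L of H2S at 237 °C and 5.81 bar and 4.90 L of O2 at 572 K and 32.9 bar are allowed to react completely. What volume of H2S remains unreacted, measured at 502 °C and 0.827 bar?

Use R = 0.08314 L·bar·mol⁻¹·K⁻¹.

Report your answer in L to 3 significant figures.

125 L

n(H2S) = PV/RT = (5.81 × 28.2) / (0.08314 × 510.15) = 3.863 mol
n(O2) = PV/RT = (32.9 × 4.90) / (0.08314 × 572) = 3.390 mol
For 3.863 mol H2S, stoichiometry requires (3/2) × 3.863 = 5.795 mol O2; 3.390 mol is available, so O2 is limiting.
n(H2S) consumed = (2/3) × 3.390 = 2.260 mol; remaining = 3.863 − 2.260 = 1.603 mol
V(H2S) = nRT/P = 1.603 × 0.08314 × 775.15 / 0.827 = 124.9 L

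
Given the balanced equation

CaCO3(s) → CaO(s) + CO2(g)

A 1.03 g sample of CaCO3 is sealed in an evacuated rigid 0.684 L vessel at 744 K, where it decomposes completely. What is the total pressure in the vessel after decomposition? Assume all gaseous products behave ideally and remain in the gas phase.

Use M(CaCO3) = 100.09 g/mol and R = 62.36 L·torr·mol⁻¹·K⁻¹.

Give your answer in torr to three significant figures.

698 torr

n(CaCO3) = 1.03 / 100.09 = 0.01029 mol
n(gas produced) = (1/1) × 0.01029 = 0.01029 mol
P = nRT/V = 0.01029 × 62.36 × 744 / 0.684 = 698.0 torr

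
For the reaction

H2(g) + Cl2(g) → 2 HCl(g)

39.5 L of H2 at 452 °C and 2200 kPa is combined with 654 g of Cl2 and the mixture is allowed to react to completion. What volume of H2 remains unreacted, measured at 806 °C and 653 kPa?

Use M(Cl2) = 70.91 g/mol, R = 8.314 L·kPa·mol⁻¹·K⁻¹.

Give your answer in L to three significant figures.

n(H2) = PV/RT = (2200 × 39.5) / (8.314 × 725.15) = 14.41 mol
n(Cl2) = 654 / 70.91 = 9.223 mol
For 14.41 mol H2, stoichiometry requires (1/1) × 14.41 = 14.41 mol Cl2; 9.223 mol is available, so Cl2 is limiting.
n(H2) consumed = (1/1) × 9.223 = 9.223 mol; remaining = 14.41 − 9.223 = 5.187 mol
V(H2) = nRT/P = 5.187 × 8.314 × 1079.15 / 653 = 71.27 L

71.3 L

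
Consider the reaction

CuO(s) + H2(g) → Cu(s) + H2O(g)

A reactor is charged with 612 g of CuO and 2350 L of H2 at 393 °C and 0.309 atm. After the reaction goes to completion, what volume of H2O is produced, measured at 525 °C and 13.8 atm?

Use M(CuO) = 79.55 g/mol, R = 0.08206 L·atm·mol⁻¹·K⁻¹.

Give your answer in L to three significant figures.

36.5 L

n(CuO) = 612 / 79.55 = 7.693 mol
n(H2) = PV/RT = (0.309 × 2350) / (0.08206 × 666.15) = 13.28 mol
For 7.693 mol CuO, stoichiometry requires (1/1) × 7.693 = 7.693 mol H2; 13.28 mol is available, so CuO is limiting.
n(H2O) = (1/1) × 7.693 = 7.693 mol
V(H2O) = nRT/P = 7.693 × 0.08206 × 798.15 / 13.8 = 36.51 L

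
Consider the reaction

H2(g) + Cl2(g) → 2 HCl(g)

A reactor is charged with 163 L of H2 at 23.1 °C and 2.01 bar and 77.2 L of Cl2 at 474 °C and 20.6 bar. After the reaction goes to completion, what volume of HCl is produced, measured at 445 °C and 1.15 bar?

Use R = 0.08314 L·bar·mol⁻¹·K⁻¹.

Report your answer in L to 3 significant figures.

n(H2) = PV/RT = (2.01 × 163) / (0.08314 × 296.25) = 13.30 mol
n(Cl2) = PV/RT = (20.6 × 77.2) / (0.08314 × 747.15) = 25.60 mol
For 13.30 mol H2, stoichiometry requires (1/1) × 13.30 = 13.30 mol Cl2; 25.60 mol is available, so H2 is limiting.
n(HCl) = (2/1) × 13.30 = 26.60 mol
V(HCl) = nRT/P = 26.60 × 0.08314 × 718.15 / 1.15 = 1381 L

1380 L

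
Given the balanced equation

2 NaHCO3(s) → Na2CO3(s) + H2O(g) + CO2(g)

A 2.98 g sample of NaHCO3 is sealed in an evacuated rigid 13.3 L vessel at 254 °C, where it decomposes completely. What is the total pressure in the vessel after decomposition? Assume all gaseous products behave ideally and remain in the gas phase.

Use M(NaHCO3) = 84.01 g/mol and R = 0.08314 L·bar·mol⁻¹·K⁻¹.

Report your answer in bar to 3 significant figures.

n(NaHCO3) = 2.98 / 84.01 = 0.03547 mol
n(gas produced) = (2/2) × 0.03547 = 0.03547 mol
P = nRT/V = 0.03547 × 0.08314 × 527.15 / 13.3 = 0.1169 bar

0.117 bar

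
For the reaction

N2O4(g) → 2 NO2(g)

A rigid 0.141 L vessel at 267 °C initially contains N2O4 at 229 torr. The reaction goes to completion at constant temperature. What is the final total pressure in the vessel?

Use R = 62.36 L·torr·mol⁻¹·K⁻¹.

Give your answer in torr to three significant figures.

At constant T and V, P ∝ n(gas): 1 mol gas → 2 mol gas.
P_final = (2/1) × 229 = 458.0 torr

458 torr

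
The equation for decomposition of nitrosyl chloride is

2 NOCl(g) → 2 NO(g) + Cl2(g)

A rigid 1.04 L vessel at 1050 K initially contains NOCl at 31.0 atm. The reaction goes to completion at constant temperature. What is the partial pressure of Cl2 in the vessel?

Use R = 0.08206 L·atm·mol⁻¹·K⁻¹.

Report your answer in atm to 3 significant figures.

15.5 atm

n(NOCl)₀ = PV/RT = (31.0 × 1.04) / (0.08206 × 1050) = 0.3742 mol
n(Cl2) = (1/2) × 0.3742 = 0.1871 mol
P(Cl2) = nRT/V = 0.1871 × 0.08206 × 1050 / 1.04 = 15.50 atm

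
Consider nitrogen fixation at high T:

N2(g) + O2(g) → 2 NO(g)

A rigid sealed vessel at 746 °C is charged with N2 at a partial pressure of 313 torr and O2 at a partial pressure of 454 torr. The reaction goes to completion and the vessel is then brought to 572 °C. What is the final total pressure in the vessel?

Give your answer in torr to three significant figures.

Because the vessel is rigid and T is held at 746 °C, work the stoichiometry in partial pressures (P_i = n_iRT/V).
P(O2) required for 313 torr of N2 = (1/1) × 313 = 313.0 torr; available 454 torr, so N2 is limiting.
P(O2) remaining = 454 − (1/1) × 313 = 141.0 torr
P(gaseous products) = (2)/1 × 313 = 626.0 torr
P_total at 746 °C = 141.0 + 626.0 = 767.0 torr
Scaling to 572 °C: P = 767.0 × 845.15/1019.15 = 636.0 torr

636 torr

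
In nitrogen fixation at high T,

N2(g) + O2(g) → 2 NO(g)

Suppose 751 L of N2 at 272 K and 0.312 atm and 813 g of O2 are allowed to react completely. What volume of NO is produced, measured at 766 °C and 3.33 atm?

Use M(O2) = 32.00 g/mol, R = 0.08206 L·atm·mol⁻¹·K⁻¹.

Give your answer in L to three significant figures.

538 L

n(N2) = PV/RT = (0.312 × 751) / (0.08206 × 272) = 10.50 mol
n(O2) = 813 / 32.00 = 25.41 mol
For 10.50 mol N2, stoichiometry requires (1/1) × 10.50 = 10.50 mol O2; 25.41 mol is available, so N2 is limiting.
n(NO) = (2/1) × 10.50 = 21.00 mol
V(NO) = nRT/P = 21.00 × 0.08206 × 1039.15 / 3.33 = 537.8 L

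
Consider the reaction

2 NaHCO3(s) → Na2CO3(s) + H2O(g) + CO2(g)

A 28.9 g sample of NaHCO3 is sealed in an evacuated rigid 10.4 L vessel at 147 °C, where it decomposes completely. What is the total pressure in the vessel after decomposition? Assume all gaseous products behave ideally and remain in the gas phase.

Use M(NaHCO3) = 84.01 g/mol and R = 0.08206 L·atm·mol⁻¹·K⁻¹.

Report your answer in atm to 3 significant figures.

1.14 atm

n(NaHCO3) = 28.9 / 84.01 = 0.3440 mol
n(gas produced) = (2/2) × 0.3440 = 0.3440 mol
P = nRT/V = 0.3440 × 0.08206 × 420.15 / 10.4 = 1.140 atm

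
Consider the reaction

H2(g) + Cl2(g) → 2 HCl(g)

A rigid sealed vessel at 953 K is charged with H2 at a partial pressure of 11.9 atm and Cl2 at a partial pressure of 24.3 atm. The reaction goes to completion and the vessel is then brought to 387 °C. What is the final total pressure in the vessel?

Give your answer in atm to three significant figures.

Because the vessel is rigid and T is held at 953 K, work the stoichiometry in partial pressures (P_i = n_iRT/V).
P(Cl2) required for 11.9 atm of H2 = (1/1) × 11.9 = 11.90 atm; available 24.3 atm, so H2 is limiting.
P(Cl2) remaining = 24.3 − (1/1) × 11.9 = 12.40 atm
P(gaseous products) = (2)/1 × 11.9 = 23.80 atm
P_total at 953 K = 12.40 + 23.80 = 36.20 atm
Scaling to 387 °C: P = 36.20 × 660.15/953 = 25.08 atm

25.1 atm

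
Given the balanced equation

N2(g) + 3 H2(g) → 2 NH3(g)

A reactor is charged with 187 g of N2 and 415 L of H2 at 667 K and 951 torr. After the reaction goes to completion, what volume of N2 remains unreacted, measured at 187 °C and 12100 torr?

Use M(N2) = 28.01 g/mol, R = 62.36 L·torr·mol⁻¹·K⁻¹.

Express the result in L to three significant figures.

8.33 L

n(N2) = 187 / 28.01 = 6.676 mol
n(H2) = PV/RT = (951 × 415) / (62.36 × 667) = 9.488 mol
For 6.676 mol N2, stoichiometry requires (3/1) × 6.676 = 20.03 mol H2; 9.488 mol is available, so H2 is limiting.
n(N2) consumed = (1/3) × 9.488 = 3.163 mol; remaining = 6.676 − 3.163 = 3.513 mol
V(N2) = nRT/P = 3.513 × 62.36 × 460.15 / 12100 = 8.331 L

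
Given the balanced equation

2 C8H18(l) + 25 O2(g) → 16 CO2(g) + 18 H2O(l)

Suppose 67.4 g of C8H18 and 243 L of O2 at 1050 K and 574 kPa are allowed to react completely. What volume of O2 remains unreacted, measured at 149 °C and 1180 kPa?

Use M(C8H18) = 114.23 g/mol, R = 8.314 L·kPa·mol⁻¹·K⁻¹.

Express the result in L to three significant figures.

25.6 L

n(C8H18) = 67.4 / 114.23 = 0.5900 mol
n(O2) = PV/RT = (574 × 243) / (8.314 × 1050) = 15.98 mol
For 0.5900 mol C8H18, stoichiometry requires (25/2) × 0.5900 = 7.375 mol O2; 15.98 mol is available, so C8H18 is limiting.
n(O2) consumed = (25/2) × 0.5900 = 7.375 mol; remaining = 15.98 − 7.375 = 8.605 mol
V(O2) = nRT/P = 8.605 × 8.314 × 422.15 / 1180 = 25.59 L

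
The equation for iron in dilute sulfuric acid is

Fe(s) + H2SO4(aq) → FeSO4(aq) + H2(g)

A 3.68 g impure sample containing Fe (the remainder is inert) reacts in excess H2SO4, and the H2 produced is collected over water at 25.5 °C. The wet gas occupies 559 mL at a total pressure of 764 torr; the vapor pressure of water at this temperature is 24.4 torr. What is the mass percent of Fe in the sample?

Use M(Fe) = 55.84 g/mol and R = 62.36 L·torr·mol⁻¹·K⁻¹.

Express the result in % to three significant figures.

33.7 %

P(H2) = 764 − 24.4 = 739.6 torr
n(H2) = PV/RT = (739.6 × 0.5590) / (62.36 × 298.65) = 0.02220 mol
n(Fe) = (1/1) × 0.02220 = 0.02220 mol
m(Fe) = 0.02220 × 55.84 = 1.240 g
%Fe = 1.240 / 3.68 × 100 = 33.70%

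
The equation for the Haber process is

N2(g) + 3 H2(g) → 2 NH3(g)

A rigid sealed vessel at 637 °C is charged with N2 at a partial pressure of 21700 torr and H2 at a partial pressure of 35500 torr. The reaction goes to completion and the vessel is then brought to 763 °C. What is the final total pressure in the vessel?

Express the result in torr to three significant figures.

38200 torr

With V and T fixed, P_i ∝ n_i, so the mole ratios apply directly to partial pressures at 637 °C.
P(H2) required for 21700 torr of N2 = (3/1) × 21700 = 65100 torr; available 35500 torr, so H2 is limiting.
P(N2) remaining = 21700 − (1/3) × 35500 = 9867 torr
P(gaseous products) = (2)/3 × 35500 = 23670 torr
P_total at 637 °C = 9867 + 23670 = 33540 torr
Scaling to 763 °C: P = 33540 × 1036.15/910.15 = 38180 torr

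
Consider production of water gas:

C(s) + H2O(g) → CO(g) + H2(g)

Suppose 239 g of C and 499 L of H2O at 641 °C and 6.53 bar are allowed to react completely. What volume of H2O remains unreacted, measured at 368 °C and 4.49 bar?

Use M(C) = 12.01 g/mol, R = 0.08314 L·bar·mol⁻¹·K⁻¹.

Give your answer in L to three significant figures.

273 L

n(C) = 239 / 12.01 = 19.90 mol
n(H2O) = PV/RT = (6.53 × 499) / (0.08314 × 914.15) = 42.87 mol
For 19.90 mol C, stoichiometry requires (1/1) × 19.90 = 19.90 mol H2O; 42.87 mol is available, so C is limiting.
n(H2O) consumed = (1/1) × 19.90 = 19.90 mol; remaining = 42.87 − 19.90 = 22.97 mol
V(H2O) = nRT/P = 22.97 × 0.08314 × 641.15 / 4.49 = 272.7 L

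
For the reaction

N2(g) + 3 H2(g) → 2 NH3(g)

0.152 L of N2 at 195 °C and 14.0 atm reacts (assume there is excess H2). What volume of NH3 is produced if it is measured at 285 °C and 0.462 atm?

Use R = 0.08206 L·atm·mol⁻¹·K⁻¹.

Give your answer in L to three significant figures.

11.0 L

n(N2) = PV/RT = (14.0 × 0.152) / (0.08206 × 468.15) = 0.05539 mol
n(NH3) = (2/1) × 0.05539 = 0.1108 mol
V = nRT/P = 0.1108 × 0.08206 × 558.15 / 0.462 = 10.98 L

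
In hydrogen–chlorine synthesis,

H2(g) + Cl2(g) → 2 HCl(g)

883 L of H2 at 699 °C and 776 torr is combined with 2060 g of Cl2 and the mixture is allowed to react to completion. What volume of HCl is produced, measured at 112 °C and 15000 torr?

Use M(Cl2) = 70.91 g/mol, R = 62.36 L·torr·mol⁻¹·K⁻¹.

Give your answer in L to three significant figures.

n(H2) = PV/RT = (776 × 883) / (62.36 × 972.15) = 11.30 mol
n(Cl2) = 2060 / 70.91 = 29.05 mol
For 11.30 mol H2, stoichiometry requires (1/1) × 11.30 = 11.30 mol Cl2; 29.05 mol is available, so H2 is limiting.
n(HCl) = (2/1) × 11.30 = 22.60 mol
V(HCl) = nRT/P = 22.60 × 62.36 × 385.15 / 15000 = 36.19 L

36.2 L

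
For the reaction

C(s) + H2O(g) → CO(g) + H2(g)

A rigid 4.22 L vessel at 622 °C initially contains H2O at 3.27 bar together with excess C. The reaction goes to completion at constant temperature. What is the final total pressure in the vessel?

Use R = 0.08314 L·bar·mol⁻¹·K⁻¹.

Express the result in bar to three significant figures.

Since T and V are fixed, P_final/P_initial = n_final/n_initial = 2/1.
P_final = (2/1) × 3.27 = 6.540 bar

6.54 bar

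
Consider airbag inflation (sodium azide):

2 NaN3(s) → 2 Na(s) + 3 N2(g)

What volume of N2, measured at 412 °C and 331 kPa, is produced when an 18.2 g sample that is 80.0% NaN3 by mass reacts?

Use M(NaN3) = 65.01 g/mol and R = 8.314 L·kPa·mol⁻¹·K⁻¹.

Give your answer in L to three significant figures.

5.78 L

mass of NaN3 = 18.2 × 80.0/100 = 14.56 g
n(NaN3) = 14.56 / 65.01 = 0.2240 mol
n(N2) = (3/2) × 0.2240 = 0.3360 mol
V = nRT/P = 0.3360 × 8.314 × 685.15 / 331 = 5.782 L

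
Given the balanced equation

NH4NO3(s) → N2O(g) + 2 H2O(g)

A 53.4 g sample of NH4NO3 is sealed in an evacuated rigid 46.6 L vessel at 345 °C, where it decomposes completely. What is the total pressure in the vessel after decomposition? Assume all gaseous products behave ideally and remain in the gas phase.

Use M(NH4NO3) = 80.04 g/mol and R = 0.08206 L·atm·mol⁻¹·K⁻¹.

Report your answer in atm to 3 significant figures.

n(NH4NO3) = 53.4 / 80.04 = 0.6672 mol
n(gas produced) = (3/1) × 0.6672 = 2.002 mol
P = nRT/V = 2.002 × 0.08206 × 618.15 / 46.6 = 2.179 atm

2.18 atm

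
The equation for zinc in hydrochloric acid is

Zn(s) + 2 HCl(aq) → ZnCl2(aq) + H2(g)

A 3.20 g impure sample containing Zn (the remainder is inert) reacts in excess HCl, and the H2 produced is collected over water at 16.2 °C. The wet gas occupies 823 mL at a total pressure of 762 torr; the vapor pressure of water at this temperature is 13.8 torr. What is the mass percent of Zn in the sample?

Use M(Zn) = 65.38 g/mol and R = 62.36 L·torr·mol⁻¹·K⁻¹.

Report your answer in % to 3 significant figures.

P(H2) = 762 − 13.8 = 748.2 torr
n(H2) = PV/RT = (748.2 × 0.8230) / (62.36 × 289.35) = 0.03413 mol
n(Zn) = (1/1) × 0.03413 = 0.03413 mol
m(Zn) = 0.03413 × 65.38 = 2.231 g
%Zn = 2.231 / 3.20 × 100 = 69.72%

69.7 %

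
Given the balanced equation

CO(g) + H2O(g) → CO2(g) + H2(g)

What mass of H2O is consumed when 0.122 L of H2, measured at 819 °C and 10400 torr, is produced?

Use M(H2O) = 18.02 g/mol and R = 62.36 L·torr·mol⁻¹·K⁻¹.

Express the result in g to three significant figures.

0.336 g

n(H2) = PV/RT = (10400 × 0.122) / (62.36 × 1092.15) = 0.01863 mol
n(H2O) = (1/1) × 0.01863 = 0.01863 mol
m(H2O) = 0.01863 × 18.02 = 0.3357 g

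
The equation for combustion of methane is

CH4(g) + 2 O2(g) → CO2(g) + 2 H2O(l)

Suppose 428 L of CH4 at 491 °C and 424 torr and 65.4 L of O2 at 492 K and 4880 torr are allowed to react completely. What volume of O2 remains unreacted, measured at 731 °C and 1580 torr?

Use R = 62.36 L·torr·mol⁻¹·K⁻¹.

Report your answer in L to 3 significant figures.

110 L

n(CH4) = PV/RT = (424 × 428) / (62.36 × 764.15) = 3.808 mol
n(O2) = PV/RT = (4880 × 65.4) / (62.36 × 492) = 10.40 mol
For 3.808 mol CH4, stoichiometry requires (2/1) × 3.808 = 7.616 mol O2; 10.40 mol is available, so CH4 is limiting.
n(O2) consumed = (2/1) × 3.808 = 7.616 mol; remaining = 10.40 − 7.616 = 2.784 mol
V(O2) = nRT/P = 2.784 × 62.36 × 1004.15 / 1580 = 110.3 L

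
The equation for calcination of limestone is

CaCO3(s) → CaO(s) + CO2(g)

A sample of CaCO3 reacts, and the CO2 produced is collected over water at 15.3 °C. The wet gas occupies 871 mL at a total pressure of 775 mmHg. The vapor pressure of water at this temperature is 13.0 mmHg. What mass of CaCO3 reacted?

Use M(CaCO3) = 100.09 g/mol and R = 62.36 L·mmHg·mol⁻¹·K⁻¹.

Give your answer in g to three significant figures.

3.69 g

P(CO2) = 775 − 13.0 = 762.0 mmHg
n(CO2) = PV/RT = (762.0 × 0.8710) / (62.36 × 288.45) = 0.03690 mol
n(CaCO3) = (1/1) × 0.03690 = 0.03690 mol
m(CaCO3) = 0.03690 × 100.09 = 3.693 g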